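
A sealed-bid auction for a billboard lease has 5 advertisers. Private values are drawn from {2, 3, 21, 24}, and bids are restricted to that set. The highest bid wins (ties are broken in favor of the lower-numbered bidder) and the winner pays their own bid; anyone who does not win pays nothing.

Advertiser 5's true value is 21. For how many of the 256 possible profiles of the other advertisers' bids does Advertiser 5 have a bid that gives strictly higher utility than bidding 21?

Others bid (2, 2, 2, 2): truth gives 0; bid 3 gives 18 > 0. Violating.
Others bid (2, 2, 2, 3): truth gives 0; no alternative beats it.
Others bid (2, 2, 2, 21): truth gives 0; no alternative beats it.
(Checking all 256 profiles: 1 has a profitable deviation, 255 do not.)

1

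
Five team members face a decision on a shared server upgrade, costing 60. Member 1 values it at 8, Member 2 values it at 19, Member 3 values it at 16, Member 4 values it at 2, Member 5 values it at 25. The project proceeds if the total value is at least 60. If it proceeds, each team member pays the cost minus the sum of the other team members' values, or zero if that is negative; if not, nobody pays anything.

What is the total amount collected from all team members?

Total value 70 ≥ cost 60, so it is built.
Member 1: others sum to 62; max(0, 60 - 62) = 0.
Member 2: others sum to 51; max(0, 60 - 51) = 9.
Member 3: others sum to 54; max(0, 60 - 54) = 6.
Member 4: others sum to 68; max(0, 60 - 68) = 0.
Member 5: others sum to 45; max(0, 60 - 45) = 15.
Total collected = 0 + 9 + 6 + 0 + 15 = 30.

30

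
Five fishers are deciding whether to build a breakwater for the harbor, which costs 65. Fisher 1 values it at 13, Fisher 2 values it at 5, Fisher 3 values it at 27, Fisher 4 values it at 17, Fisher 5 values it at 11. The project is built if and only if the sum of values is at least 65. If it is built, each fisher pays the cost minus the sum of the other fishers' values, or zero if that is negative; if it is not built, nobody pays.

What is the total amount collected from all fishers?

36

Total value 73 ≥ cost 65, so it is built.
Fisher 1: others sum to 60; max(0, 65 - 60) = 5.
Fisher 2: others sum to 68; max(0, 65 - 68) = 0.
Fisher 3: others sum to 46; max(0, 65 - 46) = 19.
Fisher 4: others sum to 56; max(0, 65 - 56) = 9.
Fisher 5: others sum to 62; max(0, 65 - 62) = 3.
Total collected = 5 + 0 + 19 + 9 + 3 = 36.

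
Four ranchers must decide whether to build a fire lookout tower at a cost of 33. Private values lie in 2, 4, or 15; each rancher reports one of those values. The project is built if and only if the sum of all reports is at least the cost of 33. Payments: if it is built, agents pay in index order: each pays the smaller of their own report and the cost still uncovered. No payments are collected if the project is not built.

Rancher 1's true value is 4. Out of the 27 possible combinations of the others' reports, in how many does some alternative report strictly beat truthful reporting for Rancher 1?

Others report (2, 15, 15): truth gives 0; report 2 gives 2 > 0. Violating.
Others report (4, 15, 15): truth gives 0; report 2 gives 2 > 0. Violating.
Others report (15, 2, 15): truth gives 0; report 2 gives 2 > 0. Violating.
Others report (15, 4, 15): truth gives 0; report 2 gives 2 > 0. Violating.
Others report (2, 2, 2): truth gives 0; no alternative beats it.
Others report (2, 2, 4): truth gives 0; no alternative beats it.
(Checking all 27 profiles: 7 have a profitable deviation, 20 do not.)

7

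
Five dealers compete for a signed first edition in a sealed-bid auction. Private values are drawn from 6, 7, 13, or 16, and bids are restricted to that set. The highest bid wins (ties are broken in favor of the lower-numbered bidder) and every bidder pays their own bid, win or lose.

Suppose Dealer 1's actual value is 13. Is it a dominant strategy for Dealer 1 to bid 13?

No

Consider the case where Dealer 2 bids 6, Dealer 3 bids 6, Dealer 4 bids 6 and Dealer 5 bids 6.
Truthful bid 13: wins, pays 13, utility 13 - 13 = 0.
Bid 6 instead: wins, pays 6, utility 13 - 6 = 7.
Since 7 > 0, bidding 6 is strictly better here, so truthful bidding is not dominant.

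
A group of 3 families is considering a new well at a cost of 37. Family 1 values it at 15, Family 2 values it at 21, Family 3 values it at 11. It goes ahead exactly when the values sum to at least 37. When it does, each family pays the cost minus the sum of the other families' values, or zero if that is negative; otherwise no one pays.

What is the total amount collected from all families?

17

Total value 47 ≥ cost 37, so it is built.
Family 1: others sum to 32; max(0, 37 - 32) = 5.
Family 2: others sum to 26; max(0, 37 - 26) = 11.
Family 3: others sum to 36; max(0, 37 - 36) = 1.
Total collected = 5 + 11 + 1 = 17.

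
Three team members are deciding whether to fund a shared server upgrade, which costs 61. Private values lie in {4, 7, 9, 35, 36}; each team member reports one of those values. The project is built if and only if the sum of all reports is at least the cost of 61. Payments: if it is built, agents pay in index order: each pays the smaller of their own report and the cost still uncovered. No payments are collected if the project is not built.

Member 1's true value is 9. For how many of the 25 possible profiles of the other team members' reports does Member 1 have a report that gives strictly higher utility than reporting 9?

4

Others report (35, 35): truth gives 0; report 4 gives 5 > 0. Violating.
Others report (35, 36): truth gives 0; report 4 gives 5 > 0. Violating.
Others report (36, 35): truth gives 0; report 4 gives 5 > 0. Violating.
Others report (36, 36): truth gives 0; report 4 gives 5 > 0. Violating.
Others report (4, 4): truth gives 0; no alternative beats it.
Others report (4, 7): truth gives 0; no alternative beats it.
(Checking all 25 profiles: 4 have a profitable deviation, 21 do not.)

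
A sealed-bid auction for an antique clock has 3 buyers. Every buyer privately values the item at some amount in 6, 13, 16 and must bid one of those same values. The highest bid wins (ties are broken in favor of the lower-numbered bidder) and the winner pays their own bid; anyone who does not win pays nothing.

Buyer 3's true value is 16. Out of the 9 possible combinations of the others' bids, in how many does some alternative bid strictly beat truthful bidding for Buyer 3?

1

Others bid (6, 6): truth gives 0; bid 13 gives 3 > 0. Violating.
Others bid (6, 13): truth gives 0; no alternative beats it.
Others bid (6, 16): truth gives 0; no alternative beats it.
(Checking all 9 profiles: 1 has a profitable deviation, 8 do not.)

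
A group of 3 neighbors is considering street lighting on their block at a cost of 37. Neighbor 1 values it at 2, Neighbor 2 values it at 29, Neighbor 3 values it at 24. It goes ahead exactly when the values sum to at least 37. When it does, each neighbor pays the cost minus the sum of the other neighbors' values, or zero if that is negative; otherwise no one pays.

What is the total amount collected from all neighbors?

Total value 55 ≥ cost 37, so it is built.
Neighbor 1: others sum to 53; max(0, 37 - 53) = 0.
Neighbor 2: others sum to 26; max(0, 37 - 26) = 11.
Neighbor 3: others sum to 31; max(0, 37 - 31) = 6.
Total collected = 0 + 11 + 6 = 17.

17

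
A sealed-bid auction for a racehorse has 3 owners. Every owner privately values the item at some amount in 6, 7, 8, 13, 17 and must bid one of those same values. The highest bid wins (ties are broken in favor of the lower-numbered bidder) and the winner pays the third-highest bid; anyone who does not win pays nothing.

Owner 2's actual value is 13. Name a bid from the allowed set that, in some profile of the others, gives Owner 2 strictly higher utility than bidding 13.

17

Suppose Owner 1 bids 6 and Owner 3 bids 17.
Bid 13: loses, pays 0, utility 0.
Bid 17: wins, pays 6, utility 13 - 6 = 7.
So bidding 17 beats truth here (7 > 0).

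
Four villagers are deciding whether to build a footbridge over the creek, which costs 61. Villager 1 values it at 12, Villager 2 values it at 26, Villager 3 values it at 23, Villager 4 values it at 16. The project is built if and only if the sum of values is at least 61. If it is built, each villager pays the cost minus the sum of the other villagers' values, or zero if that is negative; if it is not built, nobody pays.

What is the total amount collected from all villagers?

Total value 77 ≥ cost 61, so it is built.
Villager 1: others sum to 65; max(0, 61 - 65) = 0.
Villager 2: others sum to 51; max(0, 61 - 51) = 10.
Villager 3: others sum to 54; max(0, 61 - 54) = 7.
Villager 4: others sum to 61; max(0, 61 - 61) = 0.
Total collected = 0 + 10 + 7 + 0 = 17.

17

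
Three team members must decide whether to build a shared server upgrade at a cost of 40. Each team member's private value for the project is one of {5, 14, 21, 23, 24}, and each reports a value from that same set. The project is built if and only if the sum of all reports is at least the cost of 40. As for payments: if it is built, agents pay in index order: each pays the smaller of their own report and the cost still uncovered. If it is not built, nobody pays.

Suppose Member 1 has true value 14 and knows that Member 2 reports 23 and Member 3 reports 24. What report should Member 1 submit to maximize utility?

5

Report 5: project built, pays 5, utility 14 - 5 = 9.
Report 14: project built, pays 14, utility 14 - 14 = 0.
Report 21: project built, pays 21, utility 14 - 21 = -7.
Report 23: project built, pays 23, utility 14 - 23 = -9.
Report 24: project built, pays 24, utility 14 - 24 = -10.
The best choice is 5 with utility 9.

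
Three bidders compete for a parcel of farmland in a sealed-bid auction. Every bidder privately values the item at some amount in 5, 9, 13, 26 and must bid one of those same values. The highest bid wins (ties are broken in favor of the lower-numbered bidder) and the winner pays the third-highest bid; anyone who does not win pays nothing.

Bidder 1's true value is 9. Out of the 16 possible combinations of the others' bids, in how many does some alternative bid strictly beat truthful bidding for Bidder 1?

4

Others bid (5, 13): truth gives 0; bid 13 gives 4 > 0. Violating.
Others bid (5, 26): truth gives 0; bid 26 gives 4 > 0. Violating.
Others bid (13, 5): truth gives 0; bid 13 gives 4 > 0. Violating.
Others bid (26, 5): truth gives 0; bid 26 gives 4 > 0. Violating.
Others bid (5, 5): truth gives 4; no alternative beats it.
Others bid (5, 9): truth gives 4; no alternative beats it.
(Checking all 16 profiles: 4 have a profitable deviation, 12 do not.)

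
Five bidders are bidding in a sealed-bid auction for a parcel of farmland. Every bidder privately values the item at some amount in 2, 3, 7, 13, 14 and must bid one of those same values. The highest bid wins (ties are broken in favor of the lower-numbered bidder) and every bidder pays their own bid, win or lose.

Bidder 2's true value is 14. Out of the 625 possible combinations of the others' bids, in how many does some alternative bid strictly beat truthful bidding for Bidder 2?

317

Others bid (2, 2, 2, 2): truth gives 0; bid 3 gives 11 > 0. Violating.
Others bid (2, 2, 2, 3): truth gives 0; bid 3 gives 11 > 0. Violating.
Others bid (2, 2, 2, 7): truth gives 0; bid 7 gives 7 > 0. Violating.
Others bid (2, 2, 2, 13): truth gives 0; bid 13 gives 1 > 0. Violating.
Others bid (2, 2, 2, 14): truth gives 0; no alternative beats it.
Others bid (2, 2, 3, 14): truth gives 0; no alternative beats it.
(Checking all 625 profiles: 317 have a profitable deviation, 308 do not.)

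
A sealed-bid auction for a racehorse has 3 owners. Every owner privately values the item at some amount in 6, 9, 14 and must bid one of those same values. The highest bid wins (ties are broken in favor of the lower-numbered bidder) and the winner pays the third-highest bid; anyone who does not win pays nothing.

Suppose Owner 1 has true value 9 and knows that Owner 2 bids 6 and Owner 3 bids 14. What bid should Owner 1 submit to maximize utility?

Bid 6: loses, pays 0, utility 0.
Bid 9: loses, pays 0, utility 0.
Bid 14: wins, pays 6, utility 9 - 6 = 3.
The best choice is 14 with utility 3.

14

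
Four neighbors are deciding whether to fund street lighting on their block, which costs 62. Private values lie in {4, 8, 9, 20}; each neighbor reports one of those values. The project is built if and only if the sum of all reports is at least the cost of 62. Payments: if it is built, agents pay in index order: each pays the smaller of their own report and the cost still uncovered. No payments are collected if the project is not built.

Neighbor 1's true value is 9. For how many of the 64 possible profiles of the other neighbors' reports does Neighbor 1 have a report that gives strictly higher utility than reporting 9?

Others report (20, 20, 20): truth gives 0; report 4 gives 5 > 0. Violating.
Others report (4, 4, 4): truth gives 0; no alternative beats it.
Others report (4, 4, 8): truth gives 0; no alternative beats it.
(Checking all 64 profiles: 1 has a profitable deviation, 63 do not.)

1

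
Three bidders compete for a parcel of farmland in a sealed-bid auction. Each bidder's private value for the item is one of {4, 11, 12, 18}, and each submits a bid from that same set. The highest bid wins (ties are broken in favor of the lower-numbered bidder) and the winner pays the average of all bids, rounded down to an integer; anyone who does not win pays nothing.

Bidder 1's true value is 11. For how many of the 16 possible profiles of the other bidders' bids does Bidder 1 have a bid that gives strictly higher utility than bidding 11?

Others bid (4, 4): truth gives 5; bid 4 gives 7 > 5. Violating.
Others bid (4, 12): truth gives 0; bid 12 gives 2 > 0. Violating.
Others bid (12, 4): truth gives 0; bid 12 gives 2 > 0. Violating.
Others bid (4, 11): truth gives 3; no alternative beats it.
Others bid (4, 18): truth gives 0; no alternative beats it.
(Checking all 16 profiles: 3 have a profitable deviation, 13 do not.)

3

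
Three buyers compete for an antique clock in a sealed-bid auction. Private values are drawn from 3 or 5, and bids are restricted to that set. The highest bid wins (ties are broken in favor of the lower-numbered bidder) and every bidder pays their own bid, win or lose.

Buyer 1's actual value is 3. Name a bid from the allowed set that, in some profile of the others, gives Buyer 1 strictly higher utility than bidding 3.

5

Suppose Buyer 2 bids 3 and Buyer 3 bids 5.
Bid 3: loses but pays 3, utility -3.
Bid 5: wins, pays 5, utility 3 - 5 = -2.
So bidding 5 beats truth here (-2 > -3).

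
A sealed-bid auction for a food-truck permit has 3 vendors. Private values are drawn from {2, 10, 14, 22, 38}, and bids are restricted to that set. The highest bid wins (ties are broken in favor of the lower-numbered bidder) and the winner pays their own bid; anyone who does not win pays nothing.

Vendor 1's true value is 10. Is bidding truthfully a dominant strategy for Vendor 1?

No

Consider the case where Vendor 2 bids 2 and Vendor 3 bids 2.
Truthful bid 10: wins, pays 10, utility 10 - 10 = 0.
Bid 2 instead: wins, pays 2, utility 10 - 2 = 8.
Since 8 > 0, bidding 2 is strictly better here, so truthful bidding is not dominant.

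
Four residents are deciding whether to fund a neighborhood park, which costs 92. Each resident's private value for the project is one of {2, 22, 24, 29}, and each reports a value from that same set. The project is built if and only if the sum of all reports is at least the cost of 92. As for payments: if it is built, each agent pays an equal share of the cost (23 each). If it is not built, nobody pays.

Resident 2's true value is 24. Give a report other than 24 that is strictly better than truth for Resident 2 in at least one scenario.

Suppose Resident 1 reports 22, Resident 3 reports 22 and Resident 4 reports 22.
Report 24: project not built, utility 0.
Report 29: project built, pays 23, utility 24 - 23 = 1.
So reporting 29 beats truth here (1 > 0).

29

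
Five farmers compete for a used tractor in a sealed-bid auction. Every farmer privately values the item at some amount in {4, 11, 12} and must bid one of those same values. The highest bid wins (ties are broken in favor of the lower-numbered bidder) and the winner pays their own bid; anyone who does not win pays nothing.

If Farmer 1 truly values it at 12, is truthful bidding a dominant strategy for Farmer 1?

Consider the case where Farmer 2 bids 4, Farmer 3 bids 4, Farmer 4 bids 4 and Farmer 5 bids 4.
Truthful bid 12: wins, pays 12, utility 12 - 12 = 0.
Bid 4 instead: wins, pays 4, utility 12 - 4 = 8.
Since 8 > 0, bidding 4 is strictly better here, so truthful bidding is not dominant.

No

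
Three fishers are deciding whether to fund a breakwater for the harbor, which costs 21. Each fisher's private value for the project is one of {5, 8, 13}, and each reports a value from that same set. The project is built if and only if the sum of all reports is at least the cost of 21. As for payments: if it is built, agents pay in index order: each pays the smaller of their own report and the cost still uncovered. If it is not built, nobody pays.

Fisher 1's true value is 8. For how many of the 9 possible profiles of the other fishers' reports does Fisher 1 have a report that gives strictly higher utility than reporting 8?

Others report (5, 13): truth gives 0; report 5 gives 3 > 0. Violating.
Others report (8, 8): truth gives 0; report 5 gives 3 > 0. Violating.
Others report (8, 13): truth gives 0; report 5 gives 3 > 0. Violating.
Others report (13, 5): truth gives 0; report 5 gives 3 > 0. Violating.
Others report (5, 5): truth gives 0; no alternative beats it.
Others report (5, 8): truth gives 0; no alternative beats it.
(Checking all 9 profiles: 6 have a profitable deviation, 3 do not.)

6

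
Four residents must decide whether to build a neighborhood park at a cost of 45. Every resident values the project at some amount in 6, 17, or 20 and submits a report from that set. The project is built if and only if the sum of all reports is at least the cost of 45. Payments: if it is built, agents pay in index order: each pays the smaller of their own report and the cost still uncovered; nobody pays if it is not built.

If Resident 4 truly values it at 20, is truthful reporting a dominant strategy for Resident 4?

Yes

Check each profile of the others' reports and compare truth against every alternative report.
Others report (6, 20, 20): truth gives 20, best alternative gives 20.
Others report (17, 17, 17): truth gives 20, best alternative gives 20.
Others report (17, 17, 20): truth gives 20, best alternative gives 20.
Others report (17, 20, 17): truth gives 20, best alternative gives 20.
Others report (17, 20, 20): truth gives 20, best alternative gives 20.
Others report (20, 6, 20): truth gives 20, best alternative gives 20.
(Remaining 21 profiles checked similarly; truth is weakly best in each.)
In every case the truthful report is at least as good as any alternative, so it is a dominant strategy.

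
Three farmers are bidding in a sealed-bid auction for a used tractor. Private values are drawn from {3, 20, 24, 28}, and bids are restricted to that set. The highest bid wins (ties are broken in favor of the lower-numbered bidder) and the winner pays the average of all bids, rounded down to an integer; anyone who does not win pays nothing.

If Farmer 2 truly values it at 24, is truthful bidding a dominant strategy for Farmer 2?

No

Consider the case where Farmer 1 bids 3 and Farmer 3 bids 3.
Truthful bid 24: wins, pays 10, utility 24 - 10 = 14.
Bid 20 instead: wins, pays 8, utility 24 - 8 = 16.
Since 16 > 14, bidding 20 is strictly better here, so truthful bidding is not dominant.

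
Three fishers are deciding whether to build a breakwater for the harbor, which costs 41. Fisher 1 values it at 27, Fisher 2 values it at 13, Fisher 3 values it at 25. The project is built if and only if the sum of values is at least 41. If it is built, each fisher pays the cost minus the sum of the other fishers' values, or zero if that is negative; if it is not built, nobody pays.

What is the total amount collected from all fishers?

Total value 65 ≥ cost 41, so it is built.
Fisher 1: others sum to 38; max(0, 41 - 38) = 3.
Fisher 2: others sum to 52; max(0, 41 - 52) = 0.
Fisher 3: others sum to 40; max(0, 41 - 40) = 1.
Total collected = 3 + 0 + 1 = 4.

4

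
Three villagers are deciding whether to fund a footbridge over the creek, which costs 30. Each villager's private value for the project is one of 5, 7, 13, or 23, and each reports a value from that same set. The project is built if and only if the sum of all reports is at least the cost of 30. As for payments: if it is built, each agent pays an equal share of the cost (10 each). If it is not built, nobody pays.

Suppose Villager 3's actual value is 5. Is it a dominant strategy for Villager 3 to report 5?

Check each profile of the others' reports and compare truth against every alternative report.
Others report (5, 23): truth gives -5, best alternative gives -5.
Others report (7, 23): truth gives -5, best alternative gives -5.
Others report (13, 13): truth gives -5, best alternative gives -5.
Others report (13, 23): truth gives -5, best alternative gives -5.
Others report (23, 5): truth gives -5, best alternative gives -5.
Others report (23, 7): truth gives -5, best alternative gives -5.
(Remaining 10 profiles checked similarly; truth is weakly best in each.)
In every case the truthful report is at least as good as any alternative, so it is a dominant strategy.

Yes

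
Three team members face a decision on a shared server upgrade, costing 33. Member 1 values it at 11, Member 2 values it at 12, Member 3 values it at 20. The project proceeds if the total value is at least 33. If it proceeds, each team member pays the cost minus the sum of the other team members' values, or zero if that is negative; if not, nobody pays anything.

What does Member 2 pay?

Total value 43 ≥ cost 33, so the project is built.
The other team members' values sum to 31.
Cost minus that sum is 33 - 31 = 2.

2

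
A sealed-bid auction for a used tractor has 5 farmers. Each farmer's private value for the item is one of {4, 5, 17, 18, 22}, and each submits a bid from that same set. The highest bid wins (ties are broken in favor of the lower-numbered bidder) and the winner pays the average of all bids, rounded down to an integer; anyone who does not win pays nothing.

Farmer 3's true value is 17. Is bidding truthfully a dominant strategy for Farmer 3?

No

Consider the case where Farmer 1 bids 4, Farmer 2 bids 4, Farmer 4 bids 4 and Farmer 5 bids 4.
Truthful bid 17: wins, pays 6, utility 17 - 6 = 11.
Bid 5 instead: wins, pays 4, utility 17 - 4 = 13.
Since 13 > 11, bidding 5 is strictly better here, so truthful bidding is not dominant.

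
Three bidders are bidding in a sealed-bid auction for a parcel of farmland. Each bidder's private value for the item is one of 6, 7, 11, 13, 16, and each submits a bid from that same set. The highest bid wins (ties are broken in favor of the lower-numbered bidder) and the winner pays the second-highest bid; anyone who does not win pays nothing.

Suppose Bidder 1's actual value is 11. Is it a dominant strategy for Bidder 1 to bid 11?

Yes

Check each profile of the others' bids and compare truth against every alternative bid.
Others bid (6, 6): truth gives 5, best alternative gives 5.
Others bid (6, 7): truth gives 4, best alternative gives 4.
Others bid (7, 6): truth gives 4, best alternative gives 4.
Others bid (7, 7): truth gives 4, best alternative gives 4.
Others bid (6, 11): truth gives 0, best alternative gives 0.
Others bid (6, 13): truth gives 0, best alternative gives 0.
(Remaining 19 profiles checked similarly; truth is weakly best in each.)
In every case the truthful bid is at least as good as any alternative, so it is a dominant strategy.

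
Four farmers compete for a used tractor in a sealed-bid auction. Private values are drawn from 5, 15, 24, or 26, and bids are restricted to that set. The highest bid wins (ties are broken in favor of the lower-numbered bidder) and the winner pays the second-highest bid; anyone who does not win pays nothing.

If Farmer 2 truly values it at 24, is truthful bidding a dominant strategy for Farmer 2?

Check each profile of the others' bids and compare truth against every alternative bid.
Others bid (5, 5, 5): truth gives 19, best alternative gives 19.
Others bid (5, 5, 15): truth gives 9, best alternative gives 9.
Others bid (5, 15, 5): truth gives 9, best alternative gives 9.
Others bid (5, 15, 15): truth gives 9, best alternative gives 9.
Others bid (15, 5, 5): truth gives 9, best alternative gives 9.
Others bid (15, 5, 15): truth gives 9, best alternative gives 9.
(Remaining 58 profiles checked similarly; truth is weakly best in each.)
In every case the truthful bid is at least as good as any alternative, so it is a dominant strategy.

Yes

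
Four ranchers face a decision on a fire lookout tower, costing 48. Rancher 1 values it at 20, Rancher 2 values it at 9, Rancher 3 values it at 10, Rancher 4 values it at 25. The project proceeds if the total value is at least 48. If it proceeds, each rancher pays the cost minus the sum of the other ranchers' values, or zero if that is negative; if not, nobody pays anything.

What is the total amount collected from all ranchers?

Total value 64 ≥ cost 48, so it is built.
Rancher 1: others sum to 44; max(0, 48 - 44) = 4.
Rancher 2: others sum to 55; max(0, 48 - 55) = 0.
Rancher 3: others sum to 54; max(0, 48 - 54) = 0.
Rancher 4: others sum to 39; max(0, 48 - 39) = 9.
Total collected = 4 + 0 + 0 + 9 = 13.

13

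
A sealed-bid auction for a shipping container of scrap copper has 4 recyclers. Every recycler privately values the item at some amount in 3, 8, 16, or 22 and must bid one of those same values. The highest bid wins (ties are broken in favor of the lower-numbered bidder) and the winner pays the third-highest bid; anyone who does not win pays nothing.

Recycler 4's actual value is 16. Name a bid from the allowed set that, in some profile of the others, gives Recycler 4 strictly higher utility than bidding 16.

Suppose Recycler 1 bids 3, Recycler 2 bids 3 and Recycler 3 bids 16.
Bid 16: loses, pays 0, utility 0.
Bid 22: wins, pays 3, utility 16 - 3 = 13.
So bidding 22 beats truth here (13 > 0).

22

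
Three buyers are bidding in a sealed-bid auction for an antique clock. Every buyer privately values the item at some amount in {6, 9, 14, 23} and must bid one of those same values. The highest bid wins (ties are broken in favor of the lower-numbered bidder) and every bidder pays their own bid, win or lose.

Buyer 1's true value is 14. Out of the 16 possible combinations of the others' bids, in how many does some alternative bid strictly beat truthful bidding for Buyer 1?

Others bid (6, 6): truth gives 0; bid 6 gives 8 > 0. Violating.
Others bid (6, 9): truth gives 0; bid 9 gives 5 > 0. Violating.
Others bid (6, 23): truth gives -14; bid 6 gives -6 > -14. Violating.
Others bid (9, 6): truth gives 0; bid 9 gives 5 > 0. Violating.
Others bid (6, 14): truth gives 0; no alternative beats it.
Others bid (9, 14): truth gives 0; no alternative beats it.
(Checking all 16 profiles: 11 have a profitable deviation, 5 do not.)

11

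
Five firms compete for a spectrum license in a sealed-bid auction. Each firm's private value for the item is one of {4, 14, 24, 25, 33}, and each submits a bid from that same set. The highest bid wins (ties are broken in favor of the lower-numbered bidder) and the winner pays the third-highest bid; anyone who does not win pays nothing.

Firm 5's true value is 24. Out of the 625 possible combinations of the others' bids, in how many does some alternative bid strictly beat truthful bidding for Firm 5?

64

Others bid (4, 4, 4, 24): truth gives 0; bid 25 gives 20 > 0. Violating.
Others bid (4, 4, 4, 25): truth gives 0; bid 33 gives 20 > 0. Violating.
Others bid (4, 4, 14, 24): truth gives 0; bid 25 gives 10 > 0. Violating.
Others bid (4, 4, 14, 25): truth gives 0; bid 33 gives 10 > 0. Violating.
Others bid (4, 4, 4, 4): truth gives 20; no alternative beats it.
Others bid (4, 4, 4, 14): truth gives 20; no alternative beats it.
(Checking all 625 profiles: 64 have a profitable deviation, 561 do not.)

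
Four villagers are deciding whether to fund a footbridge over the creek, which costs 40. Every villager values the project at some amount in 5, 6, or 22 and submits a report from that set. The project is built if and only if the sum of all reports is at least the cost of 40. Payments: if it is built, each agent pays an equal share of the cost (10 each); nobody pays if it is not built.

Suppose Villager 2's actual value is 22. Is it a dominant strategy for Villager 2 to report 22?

Yes

Check each profile of the others' reports and compare truth against every alternative report.
Others report (5, 5, 22): truth gives 12, best alternative gives 0.
Others report (5, 6, 22): truth gives 12, best alternative gives 0.
Others report (5, 22, 5): truth gives 12, best alternative gives 0.
Others report (5, 22, 6): truth gives 12, best alternative gives 0.
Others report (6, 5, 22): truth gives 12, best alternative gives 0.
Others report (6, 6, 6): truth gives 12, best alternative gives 0.
(Remaining 21 profiles checked similarly; truth is weakly best in each.)
In every case the truthful report is at least as good as any alternative, so it is a dominant strategy.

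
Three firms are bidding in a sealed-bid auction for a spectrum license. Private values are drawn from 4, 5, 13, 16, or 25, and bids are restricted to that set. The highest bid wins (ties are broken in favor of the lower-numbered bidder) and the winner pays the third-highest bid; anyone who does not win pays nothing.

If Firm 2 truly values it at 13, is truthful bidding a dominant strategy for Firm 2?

Consider the case where Firm 1 bids 4 and Firm 3 bids 16.
Truthful bid 13: loses, pays 0, utility 0.
Bid 16 instead: wins, pays 4, utility 13 - 4 = 9.
Since 9 > 0, bidding 16 is strictly better here, so truthful bidding is not dominant.

No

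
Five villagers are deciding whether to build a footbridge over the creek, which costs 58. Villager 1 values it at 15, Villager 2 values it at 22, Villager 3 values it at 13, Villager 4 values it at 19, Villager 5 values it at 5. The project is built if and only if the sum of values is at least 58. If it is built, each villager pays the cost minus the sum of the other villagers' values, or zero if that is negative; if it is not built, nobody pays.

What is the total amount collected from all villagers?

9

Total value 74 ≥ cost 58, so it is built.
Villager 1: others sum to 59; max(0, 58 - 59) = 0.
Villager 2: others sum to 52; max(0, 58 - 52) = 6.
Villager 3: others sum to 61; max(0, 58 - 61) = 0.
Villager 4: others sum to 55; max(0, 58 - 55) = 3.
Villager 5: others sum to 69; max(0, 58 - 69) = 0.
Total collected = 0 + 6 + 0 + 3 + 0 = 9.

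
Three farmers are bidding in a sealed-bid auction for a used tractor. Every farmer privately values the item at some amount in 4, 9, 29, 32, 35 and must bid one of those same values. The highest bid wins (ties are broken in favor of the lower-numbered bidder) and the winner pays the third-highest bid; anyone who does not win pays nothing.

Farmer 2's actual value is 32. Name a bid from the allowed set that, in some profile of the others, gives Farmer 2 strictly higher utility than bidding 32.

Suppose Farmer 1 bids 4 and Farmer 3 bids 35.
Bid 32: loses, pays 0, utility 0.
Bid 35: wins, pays 4, utility 32 - 4 = 28.
So bidding 35 beats truth here (28 > 0).

35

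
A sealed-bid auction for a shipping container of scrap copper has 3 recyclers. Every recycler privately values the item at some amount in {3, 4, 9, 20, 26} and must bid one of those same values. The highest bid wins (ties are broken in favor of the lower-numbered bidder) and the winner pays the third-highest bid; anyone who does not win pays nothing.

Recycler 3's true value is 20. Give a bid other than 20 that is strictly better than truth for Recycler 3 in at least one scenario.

26

Suppose Recycler 1 bids 3 and Recycler 2 bids 20.
Bid 20: loses, pays 0, utility 0.
Bid 26: wins, pays 3, utility 20 - 3 = 17.
So bidding 26 beats truth here (17 > 0).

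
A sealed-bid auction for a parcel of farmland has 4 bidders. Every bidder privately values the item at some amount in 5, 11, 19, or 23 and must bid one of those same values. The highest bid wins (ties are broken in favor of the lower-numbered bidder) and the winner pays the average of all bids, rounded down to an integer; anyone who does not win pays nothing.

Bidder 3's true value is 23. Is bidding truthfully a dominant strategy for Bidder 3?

Consider the case where Bidder 1 bids 5, Bidder 2 bids 5 and Bidder 4 bids 5.
Truthful bid 23: wins, pays 9, utility 23 - 9 = 14.
Bid 11 instead: wins, pays 6, utility 23 - 6 = 17.
Since 17 > 14, bidding 11 is strictly better here, so truthful bidding is not dominant.

No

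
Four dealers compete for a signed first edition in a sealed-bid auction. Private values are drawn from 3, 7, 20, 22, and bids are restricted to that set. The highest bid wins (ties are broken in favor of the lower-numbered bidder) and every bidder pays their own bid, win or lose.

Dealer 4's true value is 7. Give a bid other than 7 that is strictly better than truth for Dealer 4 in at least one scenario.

Suppose Dealer 1 bids 3, Dealer 2 bids 3 and Dealer 3 bids 7.
Bid 7: loses but pays 7, utility -7.
Bid 3: loses but pays 3, utility -3.
So bidding 3 beats truth here (-3 > -7).

3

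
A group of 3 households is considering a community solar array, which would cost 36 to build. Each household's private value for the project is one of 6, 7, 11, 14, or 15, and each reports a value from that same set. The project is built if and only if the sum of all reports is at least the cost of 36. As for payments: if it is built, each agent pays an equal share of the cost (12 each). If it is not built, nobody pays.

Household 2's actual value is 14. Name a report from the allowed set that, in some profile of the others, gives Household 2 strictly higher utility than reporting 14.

Suppose Household 1 reports 6 and Household 3 reports 15.
Report 14: project not built, utility 0.
Report 15: project built, pays 12, utility 14 - 12 = 2.
So reporting 15 beats truth here (2 > 0).

15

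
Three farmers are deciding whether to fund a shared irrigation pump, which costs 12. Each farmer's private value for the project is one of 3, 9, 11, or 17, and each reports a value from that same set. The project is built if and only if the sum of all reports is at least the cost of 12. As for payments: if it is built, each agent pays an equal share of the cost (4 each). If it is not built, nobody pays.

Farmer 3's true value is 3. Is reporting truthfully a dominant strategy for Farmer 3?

Yes

Check each profile of the others' reports and compare truth against every alternative report.
Others report (3, 3): truth gives 0, best alternative gives -1.
Others report (3, 9): truth gives -1, best alternative gives -1.
Others report (3, 11): truth gives -1, best alternative gives -1.
Others report (3, 17): truth gives -1, best alternative gives -1.
Others report (9, 3): truth gives -1, best alternative gives -1.
Others report (9, 9): truth gives -1, best alternative gives -1.
(Remaining 10 profiles checked similarly; truth is weakly best in each.)
In every case the truthful report is at least as good as any alternative, so it is a dominant strategy.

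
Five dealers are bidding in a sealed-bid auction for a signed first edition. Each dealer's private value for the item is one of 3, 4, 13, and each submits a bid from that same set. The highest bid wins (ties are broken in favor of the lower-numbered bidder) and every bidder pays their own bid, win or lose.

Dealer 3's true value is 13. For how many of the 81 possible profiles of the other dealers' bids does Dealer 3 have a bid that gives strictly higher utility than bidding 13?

Others bid (3, 3, 3, 3): truth gives 0; bid 4 gives 9 > 0. Violating.
Others bid (3, 3, 3, 4): truth gives 0; bid 4 gives 9 > 0. Violating.
Others bid (3, 3, 4, 3): truth gives 0; bid 4 gives 9 > 0. Violating.
Others bid (3, 3, 4, 4): truth gives 0; bid 4 gives 9 > 0. Violating.
Others bid (3, 3, 3, 13): truth gives 0; no alternative beats it.
Others bid (3, 3, 4, 13): truth gives 0; no alternative beats it.
(Checking all 81 profiles: 49 have a profitable deviation, 32 do not.)

49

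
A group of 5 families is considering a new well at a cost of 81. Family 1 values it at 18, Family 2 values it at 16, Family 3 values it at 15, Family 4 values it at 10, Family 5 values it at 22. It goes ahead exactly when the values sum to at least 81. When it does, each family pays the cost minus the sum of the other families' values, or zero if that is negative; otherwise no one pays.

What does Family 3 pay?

Total value 81 ≥ cost 81, so the project is built.
The other families' values sum to 66.
Cost minus that sum is 81 - 66 = 15.

15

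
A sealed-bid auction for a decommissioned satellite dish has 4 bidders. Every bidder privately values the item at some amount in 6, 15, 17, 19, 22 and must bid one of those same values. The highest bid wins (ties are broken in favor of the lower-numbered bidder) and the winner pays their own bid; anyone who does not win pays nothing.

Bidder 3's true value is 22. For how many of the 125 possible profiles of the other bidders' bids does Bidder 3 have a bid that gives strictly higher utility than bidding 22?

36

Others bid (6, 6, 6): truth gives 0; bid 15 gives 7 > 0. Violating.
Others bid (6, 6, 15): truth gives 0; bid 15 gives 7 > 0. Violating.
Others bid (6, 6, 17): truth gives 0; bid 17 gives 5 > 0. Violating.
Others bid (6, 6, 19): truth gives 0; bid 19 gives 3 > 0. Violating.
Others bid (6, 6, 22): truth gives 0; no alternative beats it.
Others bid (6, 15, 22): truth gives 0; no alternative beats it.
(Checking all 125 profiles: 36 have a profitable deviation, 89 do not.)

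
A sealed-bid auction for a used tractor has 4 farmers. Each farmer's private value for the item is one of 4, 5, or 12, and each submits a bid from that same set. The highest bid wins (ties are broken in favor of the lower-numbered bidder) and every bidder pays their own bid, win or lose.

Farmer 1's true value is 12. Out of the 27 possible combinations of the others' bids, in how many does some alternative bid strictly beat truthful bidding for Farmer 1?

8

Others bid (4, 4, 4): truth gives 0; bid 4 gives 8 > 0. Violating.
Others bid (4, 4, 5): truth gives 0; bid 5 gives 7 > 0. Violating.
Others bid (4, 5, 4): truth gives 0; bid 5 gives 7 > 0. Violating.
Others bid (4, 5, 5): truth gives 0; bid 5 gives 7 > 0. Violating.
Others bid (4, 4, 12): truth gives 0; no alternative beats it.
Others bid (4, 5, 12): truth gives 0; no alternative beats it.
(Checking all 27 profiles: 8 have a profitable deviation, 19 do not.)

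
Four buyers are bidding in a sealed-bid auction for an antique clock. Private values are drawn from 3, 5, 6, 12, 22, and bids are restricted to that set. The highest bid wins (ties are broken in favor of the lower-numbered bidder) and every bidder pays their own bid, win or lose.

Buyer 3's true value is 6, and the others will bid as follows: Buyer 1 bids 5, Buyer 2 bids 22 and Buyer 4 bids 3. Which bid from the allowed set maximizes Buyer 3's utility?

Bid 3: loses but pays 3, utility -3.
Bid 5: loses but pays 5, utility -5.
Bid 6: loses but pays 6, utility -6.
Bid 12: loses but pays 12, utility -12.
Bid 22: loses but pays 22, utility -22.
The best choice is 3 with utility -3.

3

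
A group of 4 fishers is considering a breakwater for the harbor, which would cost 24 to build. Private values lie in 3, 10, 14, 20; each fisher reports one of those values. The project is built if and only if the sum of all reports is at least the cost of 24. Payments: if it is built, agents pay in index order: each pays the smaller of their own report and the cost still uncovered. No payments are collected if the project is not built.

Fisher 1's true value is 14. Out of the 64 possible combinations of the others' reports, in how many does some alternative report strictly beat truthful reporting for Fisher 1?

Others report (3, 3, 10): truth gives 0; report 10 gives 4 > 0. Violating.
Others report (3, 3, 14): truth gives 0; report 10 gives 4 > 0. Violating.
Others report (3, 3, 20): truth gives 0; report 3 gives 11 > 0. Violating.
Others report (3, 10, 3): truth gives 0; report 10 gives 4 > 0. Violating.
Others report (3, 3, 3): truth gives 0; no alternative beats it.
(Checking all 64 profiles: 63 have a profitable deviation, 1 does not.)

63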